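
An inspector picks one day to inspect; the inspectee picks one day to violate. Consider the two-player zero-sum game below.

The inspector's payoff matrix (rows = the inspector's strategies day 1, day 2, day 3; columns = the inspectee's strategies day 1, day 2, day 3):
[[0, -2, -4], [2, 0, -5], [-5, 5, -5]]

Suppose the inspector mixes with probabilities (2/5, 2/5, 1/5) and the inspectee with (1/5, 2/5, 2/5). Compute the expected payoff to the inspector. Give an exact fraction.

-9/5

Against (1/5, 2/5, 2/5), each row's expected payoff is day 1: -12/5; day 2: -8/5; day 3: -1.
Taking the (2/5, 2/5, 1/5)-weighted average: (2/5)·(-12/5) + (2/5)·(-8/5) + (1/5)·(-1) = -9/5.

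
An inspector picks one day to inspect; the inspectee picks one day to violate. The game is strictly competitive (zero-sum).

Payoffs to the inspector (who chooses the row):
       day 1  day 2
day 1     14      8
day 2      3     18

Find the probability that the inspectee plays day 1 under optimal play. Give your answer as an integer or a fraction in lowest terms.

10/21

Row minima are 8 and 3, so the inspector's maximin is 8; column maxima are 14 and 18, so the inspectee's minimax is 14. These differ, so the equilibrium is in mixed strategies.
Let the inspectee play day 1 with probability q. The inspector is indifferent when 14q + 8(1−q) = 3q + 18(1−q), giving q = 10/21.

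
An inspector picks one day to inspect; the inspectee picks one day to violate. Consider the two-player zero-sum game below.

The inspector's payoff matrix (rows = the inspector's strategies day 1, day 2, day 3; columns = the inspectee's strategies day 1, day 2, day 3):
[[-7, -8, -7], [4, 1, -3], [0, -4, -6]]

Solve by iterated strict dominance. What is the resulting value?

Row day 1 is strictly dominated by row day 2 (4>-7, 1>-8, -3>-7); eliminate day 1.
Column day 2 is strictly dominated by day 3 for the inspectee (-3<1, -6<-4); eliminate day 2.
Column day 1 is strictly dominated by day 3 for the inspectee (-3<4, -6<0); eliminate day 1.
Row day 3 is strictly dominated by row day 2 (-3>-6); eliminate day 3.
Only (day 2, day 3) remains, with payoff -3.

-3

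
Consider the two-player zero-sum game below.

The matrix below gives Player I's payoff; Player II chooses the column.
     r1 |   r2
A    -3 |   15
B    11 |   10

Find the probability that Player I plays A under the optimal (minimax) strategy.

Row minima are -3 and 10, so Player I's maximin is 10; column maxima are 11 and 15, so Player II's minimax is 11. These differ, so the equilibrium is in mixed strategies.
Let Player I play A with probability p. Player II is indifferent when −3p + 11(1−p) = 15p + 10(1−p), giving p = 1/19.

1/19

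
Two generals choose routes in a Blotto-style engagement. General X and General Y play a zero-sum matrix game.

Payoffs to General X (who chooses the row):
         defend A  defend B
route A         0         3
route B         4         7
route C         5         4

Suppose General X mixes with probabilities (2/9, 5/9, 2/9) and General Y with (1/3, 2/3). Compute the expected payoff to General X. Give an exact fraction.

Against (1/3, 2/3), each row's expected payoff is route A: 2; route B: 6; route C: 13/3.
Taking the (2/9, 5/9, 2/9)-weighted average: (2/9)·(2) + (5/9)·(6) + (2/9)·(13/3) = 128/27.

128/27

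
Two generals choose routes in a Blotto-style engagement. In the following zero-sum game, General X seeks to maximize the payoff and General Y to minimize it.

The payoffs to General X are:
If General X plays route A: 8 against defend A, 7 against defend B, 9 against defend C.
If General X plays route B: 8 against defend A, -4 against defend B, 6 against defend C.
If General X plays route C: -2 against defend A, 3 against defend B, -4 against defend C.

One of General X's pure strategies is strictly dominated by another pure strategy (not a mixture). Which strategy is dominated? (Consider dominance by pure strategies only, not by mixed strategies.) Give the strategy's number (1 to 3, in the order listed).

Compare route C with route A: 8 > -2, 7 > 3, 9 > -4.
So route A strictly dominates route C for General X; route C is strictly dominated.

3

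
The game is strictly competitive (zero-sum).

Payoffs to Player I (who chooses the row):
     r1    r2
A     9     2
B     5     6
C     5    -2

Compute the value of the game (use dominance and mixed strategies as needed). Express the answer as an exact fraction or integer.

11/2

Row C is strictly dominated by row A, so Player I never plays it.
The remaining 2×2 game on (A, B) × (r1, r2) has no saddle point. Let Player I play A with probability p; indifference gives 9p + 5(1−p) = 2p + 6(1−p), so p = 1/8.
Similarly Player II's optimal q on r1 is 1/2, and the value is 9·(1/2) + (2)·(1/2) = 11/2.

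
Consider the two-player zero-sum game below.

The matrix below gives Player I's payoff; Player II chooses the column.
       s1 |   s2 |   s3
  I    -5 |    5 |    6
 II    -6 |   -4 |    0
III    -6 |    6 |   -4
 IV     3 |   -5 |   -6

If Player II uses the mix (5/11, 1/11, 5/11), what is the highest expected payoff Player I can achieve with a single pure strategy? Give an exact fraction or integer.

10/11

I: (-5)·(5/11) + (5)·(1/11) + (6)·(5/11) = 10/11.
II: (-6)·(5/11) + (-4)·(1/11) + (0)·(5/11) = -34/11.
III: (-6)·(5/11) + (6)·(1/11) + (-4)·(5/11) = -4.
IV: (3)·(5/11) + (-5)·(1/11) + (-6)·(5/11) = -20/11.
The best pure response is I with expected payoff 10/11.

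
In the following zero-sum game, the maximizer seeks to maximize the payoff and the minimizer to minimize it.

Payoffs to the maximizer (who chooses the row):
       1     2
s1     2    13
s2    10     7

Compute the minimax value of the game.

58/7

Row minima are 2 and 7, so the maximizer's maximin is 7; column maxima are 10 and 13, so the minimizer's minimax is 10. These differ, so the equilibrium is in mixed strategies.
Let the maximizer play s1 with probability p. The minimizer is indifferent when 2p + 10(1−p) = 13p + 7(1−p), giving p = 3/14.
Let the minimizer play 1 with probability q. The maximizer is indifferent when 2q + 13(1−q) = 10q + 7(1−q), giving q = 3/7.
The value is 2·(3/7) + (13)·(4/7) = 58/7.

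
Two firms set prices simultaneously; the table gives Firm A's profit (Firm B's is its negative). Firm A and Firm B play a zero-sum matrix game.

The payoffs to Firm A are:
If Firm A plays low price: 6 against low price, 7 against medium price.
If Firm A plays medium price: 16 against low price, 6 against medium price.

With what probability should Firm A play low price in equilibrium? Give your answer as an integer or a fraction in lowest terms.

10/11

Row minima are 6 and 6, so Firm A's maximin is 6; column maxima are 16 and 7, so Firm B's minimax is 7. These differ, so the equilibrium is in mixed strategies.
Let Firm A play low price with probability p. Firm B is indifferent when 6p + 16(1−p) = 7p + 6(1−p), giving p = 10/11.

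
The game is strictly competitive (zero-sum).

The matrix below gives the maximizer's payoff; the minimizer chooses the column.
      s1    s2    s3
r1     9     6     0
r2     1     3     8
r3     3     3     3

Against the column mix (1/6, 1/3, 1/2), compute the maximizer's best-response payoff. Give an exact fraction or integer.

r1: (9)·(1/6) + (6)·(1/3) + (0)·(1/2) = 7/2.
r2: (1)·(1/6) + (3)·(1/3) + (8)·(1/2) = 31/6.
r3: (3)·(1/6) + (3)·(1/3) + (3)·(1/2) = 3.
The best pure response is r2 with expected payoff 31/6.

31/6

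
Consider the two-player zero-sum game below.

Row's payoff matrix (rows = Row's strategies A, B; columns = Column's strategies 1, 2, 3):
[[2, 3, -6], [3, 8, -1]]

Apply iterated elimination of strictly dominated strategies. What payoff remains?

Column 2 is strictly dominated by 1 for Column (2<3, 3<8); eliminate 2.
Row A is strictly dominated by row B (3>2, -1>-6); eliminate A.
Column 1 is strictly dominated by 3 for Column (-1<3); eliminate 1.
Only (B, 3) remains, with payoff -1.

-1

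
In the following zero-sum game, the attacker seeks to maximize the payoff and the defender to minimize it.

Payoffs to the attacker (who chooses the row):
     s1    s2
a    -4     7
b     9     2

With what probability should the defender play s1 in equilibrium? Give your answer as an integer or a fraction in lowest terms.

5/18

Row minima are -4 and 2, so the attacker's maximin is 2; column maxima are 9 and 7, so the defender's minimax is 7. These differ, so the equilibrium is in mixed strategies.
Let the defender play s1 with probability q. The attacker is indifferent when −4q + 7(1−q) = 9q + 2(1−q), giving q = 5/18.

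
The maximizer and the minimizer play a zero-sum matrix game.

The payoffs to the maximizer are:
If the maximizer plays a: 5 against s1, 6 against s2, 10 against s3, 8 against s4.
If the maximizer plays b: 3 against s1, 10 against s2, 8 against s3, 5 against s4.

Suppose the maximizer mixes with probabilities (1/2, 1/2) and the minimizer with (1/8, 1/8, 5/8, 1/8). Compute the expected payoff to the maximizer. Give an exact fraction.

Against (1/8, 1/8, 5/8, 1/8), each row's expected payoff is a: 69/8; b: 29/4.
Taking the (1/2, 1/2)-weighted average: (1/2)·(69/8) + (1/2)·(29/4) = 127/16.

127/16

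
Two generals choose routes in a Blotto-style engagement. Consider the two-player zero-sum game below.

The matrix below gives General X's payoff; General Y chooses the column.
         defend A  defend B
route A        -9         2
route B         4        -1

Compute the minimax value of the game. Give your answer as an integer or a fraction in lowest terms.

-1/16

Row minima are -9 and -1, so General X's maximin is -1; column maxima are 4 and 2, so General Y's minimax is 2. These differ, so the equilibrium is in mixed strategies.
Let General X play route A with probability p. General Y is indifferent when −9p + 4(1−p) = 2p − (1−p), giving p = 5/16.
Let General Y play defend A with probability q. General X is indifferent when −9q + 2(1−q) = 4q − (1−q), giving q = 3/16.
The value is -9·(3/16) + (2)·(13/16) = -1/16.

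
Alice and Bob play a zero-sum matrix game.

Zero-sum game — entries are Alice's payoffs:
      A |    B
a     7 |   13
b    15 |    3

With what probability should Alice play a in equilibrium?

2/3

Row minima are 7 and 3, so Alice's maximin is 7; column maxima are 15 and 13, so Bob's minimax is 13. These differ, so the equilibrium is in mixed strategies.
Let Alice play a with probability p. Bob is indifferent when 7p + 15(1−p) = 13p + 3(1−p), giving p = 2/3.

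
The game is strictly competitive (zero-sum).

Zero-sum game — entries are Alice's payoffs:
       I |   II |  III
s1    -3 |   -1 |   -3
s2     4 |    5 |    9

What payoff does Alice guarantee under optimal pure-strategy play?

Row minima: -3, 4 → Alice's maximin is 4.
Column maxima: 4, 5, 9 → Bob's minimax is 4.
They coincide at (s2, I), so the value is 4.

4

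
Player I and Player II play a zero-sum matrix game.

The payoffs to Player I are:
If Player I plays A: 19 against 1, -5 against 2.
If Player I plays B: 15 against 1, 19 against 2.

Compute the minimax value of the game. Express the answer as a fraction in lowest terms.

109/7

Row minima are -5 and 15, so Player I's maximin is 15; column maxima are 19 and 19, so Player II's minimax is 19. These differ, so the equilibrium is in mixed strategies.
Let Player I play A with probability p. Player II is indifferent when 19p + 15(1−p) = −5p + 19(1−p), giving p = 1/7.
Let Player II play 1 with probability q. Player I is indifferent when 19q − 5(1−q) = 15q + 19(1−q), giving q = 6/7.
The value is 19·(6/7) + (-5)·(1/7) = 109/7.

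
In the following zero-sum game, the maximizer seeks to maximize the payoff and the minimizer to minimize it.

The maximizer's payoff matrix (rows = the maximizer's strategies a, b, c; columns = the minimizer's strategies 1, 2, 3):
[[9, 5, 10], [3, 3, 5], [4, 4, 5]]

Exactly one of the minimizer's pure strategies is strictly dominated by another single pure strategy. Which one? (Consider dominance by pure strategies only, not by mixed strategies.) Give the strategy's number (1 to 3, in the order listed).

The minimizer prefers columns that give the maximizer less. Compare 3 with 1: 9 < 10, 3 < 5, 4 < 5.
So 1 strictly dominates 3 for the minimizer; 3 is strictly dominated.

3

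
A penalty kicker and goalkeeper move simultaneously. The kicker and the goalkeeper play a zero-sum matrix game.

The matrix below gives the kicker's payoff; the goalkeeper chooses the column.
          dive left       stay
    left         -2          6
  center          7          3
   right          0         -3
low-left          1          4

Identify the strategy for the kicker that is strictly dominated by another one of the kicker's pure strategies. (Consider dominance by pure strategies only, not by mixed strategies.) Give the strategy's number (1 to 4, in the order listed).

Compare right with center: 7 > 0, 3 > -3.
So center strictly dominates right for the kicker; right is strictly dominated.

3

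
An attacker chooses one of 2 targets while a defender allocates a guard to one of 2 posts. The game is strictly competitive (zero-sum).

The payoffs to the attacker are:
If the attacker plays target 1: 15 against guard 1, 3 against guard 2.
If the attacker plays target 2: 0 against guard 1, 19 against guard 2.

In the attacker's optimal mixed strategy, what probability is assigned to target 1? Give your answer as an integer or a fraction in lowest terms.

19/31

Row minima are 3 and 0, so the attacker's maximin is 3; column maxima are 15 and 19, so the defender's minimax is 15. These differ, so the equilibrium is in mixed strategies.
Let the attacker play target 1 with probability p. The defender is indifferent when 15p = 3p + 19(1−p), giving p = 19/31.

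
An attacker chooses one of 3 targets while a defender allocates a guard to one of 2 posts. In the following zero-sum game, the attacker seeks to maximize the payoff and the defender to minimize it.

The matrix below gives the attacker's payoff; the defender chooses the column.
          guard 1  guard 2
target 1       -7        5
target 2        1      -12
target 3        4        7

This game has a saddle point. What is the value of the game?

Row minima: -7, -12, 4 → the attacker's maximin is 4.
Column maxima: 4, 7 → the defender's minimax is 4.
They coincide at (target 3, guard 1), so the value is 4.

4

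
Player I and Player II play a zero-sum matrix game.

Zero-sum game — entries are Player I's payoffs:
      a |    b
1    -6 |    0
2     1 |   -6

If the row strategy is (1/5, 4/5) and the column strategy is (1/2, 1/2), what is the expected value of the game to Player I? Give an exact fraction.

Against (1/2, 1/2), each row's expected payoff is 1: -3; 2: -5/2.
Taking the (1/5, 4/5)-weighted average: (1/5)·(-3) + (4/5)·(-5/2) = -13/5.

-13/5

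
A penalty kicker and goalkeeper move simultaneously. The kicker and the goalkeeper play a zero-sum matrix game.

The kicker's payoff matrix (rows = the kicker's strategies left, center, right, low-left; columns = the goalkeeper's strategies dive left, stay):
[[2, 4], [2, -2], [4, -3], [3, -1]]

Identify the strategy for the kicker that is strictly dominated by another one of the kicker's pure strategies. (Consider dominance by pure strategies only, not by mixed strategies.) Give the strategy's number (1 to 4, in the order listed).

2

Compare center with low-left: 3 > 2, -1 > -2.
So low-left strictly dominates center for the kicker; center is strictly dominated.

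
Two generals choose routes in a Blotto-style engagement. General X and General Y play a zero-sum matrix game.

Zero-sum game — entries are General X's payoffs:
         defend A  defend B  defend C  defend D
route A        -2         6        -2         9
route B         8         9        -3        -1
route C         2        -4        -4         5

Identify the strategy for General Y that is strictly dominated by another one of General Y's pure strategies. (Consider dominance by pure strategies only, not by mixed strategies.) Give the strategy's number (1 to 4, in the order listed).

4

General Y prefers columns that give General X less. Compare defend D with defend C: -2 < 9, -3 < -1, -4 < 5.
So defend C strictly dominates defend D for General Y; defend D is strictly dominated.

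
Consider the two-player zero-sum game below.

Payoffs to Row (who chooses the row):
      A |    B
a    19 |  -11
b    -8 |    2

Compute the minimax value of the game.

Row minima are -11 and -8, so Row's maximin is -8; column maxima are 19 and 2, so Column's minimax is 2. These differ, so the equilibrium is in mixed strategies.
Let Row play a with probability p. Column is indifferent when 19p − 8(1−p) = −11p + 2(1−p), giving p = 1/4.
Let Column play A with probability q. Row is indifferent when 19q − 11(1−q) = −8q + 2(1−q), giving q = 13/40.
The value is 19·(13/40) + (-11)·(27/40) = -5/4.

-5/4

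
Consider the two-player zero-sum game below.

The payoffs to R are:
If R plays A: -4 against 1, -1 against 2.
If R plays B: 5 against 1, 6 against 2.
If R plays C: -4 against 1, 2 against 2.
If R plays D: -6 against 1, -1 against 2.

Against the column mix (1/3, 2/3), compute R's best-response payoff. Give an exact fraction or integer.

A: (-4)·(1/3) + (-1)·(2/3) = -2.
B: (5)·(1/3) + (6)·(2/3) = 17/3.
C: (-4)·(1/3) + (2)·(2/3) = 0.
D: (-6)·(1/3) + (-1)·(2/3) = -8/3.
The best pure response is B with expected payoff 17/3.

17/3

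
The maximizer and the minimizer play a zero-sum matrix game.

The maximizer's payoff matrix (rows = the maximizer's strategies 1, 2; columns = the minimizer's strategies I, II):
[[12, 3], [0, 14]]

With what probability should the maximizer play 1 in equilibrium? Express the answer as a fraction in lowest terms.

Row minima are 3 and 0, so the maximizer's maximin is 3; column maxima are 12 and 14, so the minimizer's minimax is 12. These differ, so the equilibrium is in mixed strategies.
Let the maximizer play 1 with probability p. The minimizer is indifferent when 12p = 3p + 14(1−p), giving p = 14/23.

14/23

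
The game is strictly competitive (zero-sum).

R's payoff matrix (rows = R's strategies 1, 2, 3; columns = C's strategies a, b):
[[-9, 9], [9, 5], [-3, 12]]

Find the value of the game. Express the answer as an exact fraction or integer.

Row 1 is strictly dominated by row 3, so R never plays it.
The remaining 2×2 game on (2, 3) × (a, b) has no saddle point. Let R play 2 with probability p; indifference gives 9p − 3(1−p) = 5p + 12(1−p), so p = 15/19.
Similarly C's optimal q on a is 7/19, and the value is 9·(7/19) + (5)·(12/19) = 123/19.

123/19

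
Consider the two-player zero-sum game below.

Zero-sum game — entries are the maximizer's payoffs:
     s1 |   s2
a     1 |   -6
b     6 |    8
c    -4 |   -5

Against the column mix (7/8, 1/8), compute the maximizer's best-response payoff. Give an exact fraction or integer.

a: (1)·(7/8) + (-6)·(1/8) = 1/8.
b: (6)·(7/8) + (8)·(1/8) = 25/4.
c: (-4)·(7/8) + (-5)·(1/8) = -33/8.
The best pure response is b with expected payoff 25/4.

25/4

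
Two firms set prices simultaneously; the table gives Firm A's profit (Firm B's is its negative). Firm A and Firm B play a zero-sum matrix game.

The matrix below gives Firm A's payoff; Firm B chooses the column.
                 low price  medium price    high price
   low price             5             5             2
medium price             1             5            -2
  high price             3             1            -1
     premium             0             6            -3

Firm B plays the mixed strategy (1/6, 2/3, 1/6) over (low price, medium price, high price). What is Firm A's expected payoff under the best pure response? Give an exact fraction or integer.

9/2

low price: (5)·(1/6) + (5)·(2/3) + (2)·(1/6) = 9/2.
medium price: (1)·(1/6) + (5)·(2/3) + (-2)·(1/6) = 19/6.
high price: (3)·(1/6) + (1)·(2/3) + (-1)·(1/6) = 1.
premium: (0)·(1/6) + (6)·(2/3) + (-3)·(1/6) = 7/2.
The best pure response is low price with expected payoff 9/2.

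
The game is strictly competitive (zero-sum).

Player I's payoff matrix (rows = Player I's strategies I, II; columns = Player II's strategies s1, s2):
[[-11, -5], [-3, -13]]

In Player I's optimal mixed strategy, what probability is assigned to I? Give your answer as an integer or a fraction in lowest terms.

Row minima are -11 and -13, so Player I's maximin is -11; column maxima are -3 and -5, so Player II's minimax is -5. These differ, so the equilibrium is in mixed strategies.
Let Player I play I with probability p. Player II is indifferent when −11p − 3(1−p) = −5p − 13(1−p), giving p = 5/8.

5/8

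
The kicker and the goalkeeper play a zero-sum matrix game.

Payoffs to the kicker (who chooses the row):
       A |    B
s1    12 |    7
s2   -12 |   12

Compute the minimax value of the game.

228/29

Row minima are 7 and -12, so the kicker's maximin is 7; column maxima are 12 and 12, so the goalkeeper's minimax is 12. These differ, so the equilibrium is in mixed strategies.
Let the kicker play s1 with probability p. The goalkeeper is indifferent when 12p − 12(1−p) = 7p + 12(1−p), giving p = 24/29.
Let the goalkeeper play A with probability q. The kicker is indifferent when 12q + 7(1−q) = −12q + 12(1−q), giving q = 5/29.
The value is 12·(5/29) + (7)·(24/29) = 228/29.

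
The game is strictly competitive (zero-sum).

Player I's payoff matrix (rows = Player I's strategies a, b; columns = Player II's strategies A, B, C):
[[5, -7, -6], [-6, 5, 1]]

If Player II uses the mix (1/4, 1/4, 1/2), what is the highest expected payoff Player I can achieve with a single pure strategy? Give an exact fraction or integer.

1/4

a: (5)·(1/4) + (-7)·(1/4) + (-6)·(1/2) = -7/2.
b: (-6)·(1/4) + (5)·(1/4) + (1)·(1/2) = 1/4.
The best pure response is b with expected payoff 1/4.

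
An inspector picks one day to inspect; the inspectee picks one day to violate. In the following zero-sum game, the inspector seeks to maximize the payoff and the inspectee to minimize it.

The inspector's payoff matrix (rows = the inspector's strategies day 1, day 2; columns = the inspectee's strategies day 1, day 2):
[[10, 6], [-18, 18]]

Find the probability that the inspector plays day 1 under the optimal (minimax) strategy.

Row minima are 6 and -18, so the inspector's maximin is 6; column maxima are 10 and 18, so the inspectee's minimax is 10. These differ, so the equilibrium is in mixed strategies.
Let the inspector play day 1 with probability p. The inspectee is indifferent when 10p − 18(1−p) = 6p + 18(1−p), giving p = 9/10.

9/10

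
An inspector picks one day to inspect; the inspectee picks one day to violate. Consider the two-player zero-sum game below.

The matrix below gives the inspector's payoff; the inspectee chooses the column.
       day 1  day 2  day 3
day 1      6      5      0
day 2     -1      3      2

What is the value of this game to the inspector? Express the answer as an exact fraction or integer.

4/3

Column day 2 is strictly dominated by day 3 for the inspectee (it gives the inspector more in every row).
The remaining 2×2 game on (day 1, day 2) × (day 1, day 3) has no saddle point. Let the inspector play day 1 with probability p; indifference gives 6p − (1−p) = 2(1−p), so p = 1/3.
Similarly the inspectee's optimal q on day 1 is 2/9, and the value is 6·(2/9) + (0)·(7/9) = 4/3.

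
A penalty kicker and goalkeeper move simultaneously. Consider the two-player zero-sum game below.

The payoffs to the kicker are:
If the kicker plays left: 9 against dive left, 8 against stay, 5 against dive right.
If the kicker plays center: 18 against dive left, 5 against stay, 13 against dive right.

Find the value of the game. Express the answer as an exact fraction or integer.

Column dive left is strictly dominated by dive right for the goalkeeper (it gives the kicker more in every row).
The remaining 2×2 game on (left, center) × (stay, dive right) has no saddle point. Let the kicker play left with probability p; indifference gives 8p + 5(1−p) = 5p + 13(1−p), so p = 8/11.
Similarly the goalkeeper's optimal q on stay is 8/11, and the value is 8·(8/11) + (5)·(3/11) = 79/11.

79/11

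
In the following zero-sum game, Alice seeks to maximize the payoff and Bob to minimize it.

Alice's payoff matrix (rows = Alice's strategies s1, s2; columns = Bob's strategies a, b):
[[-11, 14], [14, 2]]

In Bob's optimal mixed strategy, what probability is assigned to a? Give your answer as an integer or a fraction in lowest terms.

Row minima are -11 and 2, so Alice's maximin is 2; column maxima are 14 and 14, so Bob's minimax is 14. These differ, so the equilibrium is in mixed strategies.
Let Bob play a with probability q. Alice is indifferent when −11q + 14(1−q) = 14q + 2(1−q), giving q = 12/37.

12/37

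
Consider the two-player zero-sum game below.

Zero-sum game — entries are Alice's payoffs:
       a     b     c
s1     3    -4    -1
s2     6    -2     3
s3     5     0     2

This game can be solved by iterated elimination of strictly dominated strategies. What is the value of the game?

0

Column c is strictly dominated by b for Bob (-4<-1, -2<3, 0<2); eliminate c.
Column a is strictly dominated by b for Bob (-4<3, -2<6, 0<5); eliminate a.
Row s1 is strictly dominated by row s2 (-2>-4); eliminate s1.
Row s2 is strictly dominated by row s3 (0>-2); eliminate s2.
Only (s3, b) remains, with payoff 0.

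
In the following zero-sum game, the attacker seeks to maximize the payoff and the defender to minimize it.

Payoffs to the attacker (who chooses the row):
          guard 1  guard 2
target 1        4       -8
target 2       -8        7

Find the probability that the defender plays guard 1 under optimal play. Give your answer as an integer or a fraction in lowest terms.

5/9

Row minima are -8 and -8, so the attacker's maximin is -8; column maxima are 4 and 7, so the defender's minimax is 4. These differ, so the equilibrium is in mixed strategies.
Let the defender play guard 1 with probability q. The attacker is indifferent when 4q − 8(1−q) = −8q + 7(1−q), giving q = 5/9.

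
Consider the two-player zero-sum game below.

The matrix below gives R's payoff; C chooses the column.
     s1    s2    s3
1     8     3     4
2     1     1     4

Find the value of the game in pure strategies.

3

Row minima: 3, 1 → R's maximin is 3.
Column maxima: 8, 3, 4 → C's minimax is 3.
They coincide at (1, s2), so the value is 3.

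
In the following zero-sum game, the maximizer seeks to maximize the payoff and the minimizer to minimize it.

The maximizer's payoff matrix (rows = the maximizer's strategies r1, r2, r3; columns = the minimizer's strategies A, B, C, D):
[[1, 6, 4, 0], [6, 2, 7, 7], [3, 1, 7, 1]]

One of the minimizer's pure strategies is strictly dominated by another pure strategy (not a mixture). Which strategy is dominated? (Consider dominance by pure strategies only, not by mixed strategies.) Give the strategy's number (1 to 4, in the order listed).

The minimizer prefers columns that give the maximizer less. Compare C with A: 1 < 4, 6 < 7, 3 < 7.
So A strictly dominates C for the minimizer; C is strictly dominated.

3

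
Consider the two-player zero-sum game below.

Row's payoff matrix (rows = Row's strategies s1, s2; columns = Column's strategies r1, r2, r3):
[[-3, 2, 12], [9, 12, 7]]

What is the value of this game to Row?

129/17

Column r2 is strictly dominated by r1 for Column (it gives Row more in every row).
The remaining 2×2 game on (s1, s2) × (r1, r3) has no saddle point. Let Row play s1 with probability p; indifference gives −3p + 9(1−p) = 12p + 7(1−p), so p = 2/17.
Similarly Column's optimal q on r1 is 5/17, and the value is -3·(5/17) + (12)·(12/17) = 129/17.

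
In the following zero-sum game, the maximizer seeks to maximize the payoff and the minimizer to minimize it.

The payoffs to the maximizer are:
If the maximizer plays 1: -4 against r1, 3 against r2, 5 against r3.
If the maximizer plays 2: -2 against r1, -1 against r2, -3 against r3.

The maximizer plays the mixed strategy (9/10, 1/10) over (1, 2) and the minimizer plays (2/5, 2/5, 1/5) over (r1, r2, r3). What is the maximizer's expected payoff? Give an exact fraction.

Against (2/5, 2/5, 1/5), each row's expected payoff is 1: 3/5; 2: -9/5.
Taking the (9/10, 1/10)-weighted average: (9/10)·(3/5) + (1/10)·(-9/5) = 9/25.

9/25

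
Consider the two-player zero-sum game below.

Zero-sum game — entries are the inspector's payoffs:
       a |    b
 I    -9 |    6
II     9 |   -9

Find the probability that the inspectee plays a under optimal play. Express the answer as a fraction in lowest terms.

5/11

Row minima are -9 and -9, so the inspector's maximin is -9; column maxima are 9 and 6, so the inspectee's minimax is 6. These differ, so the equilibrium is in mixed strategies.
Let the inspectee play a with probability q. The inspector is indifferent when −9q + 6(1−q) = 9q − 9(1−q), giving q = 5/11.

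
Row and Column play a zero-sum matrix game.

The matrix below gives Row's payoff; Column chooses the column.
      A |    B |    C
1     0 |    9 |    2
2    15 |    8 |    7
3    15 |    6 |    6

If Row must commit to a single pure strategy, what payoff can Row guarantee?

7

The worst-case payoff for each row is 1: 0, 2: 7, 3: 6.
The best of these is 7.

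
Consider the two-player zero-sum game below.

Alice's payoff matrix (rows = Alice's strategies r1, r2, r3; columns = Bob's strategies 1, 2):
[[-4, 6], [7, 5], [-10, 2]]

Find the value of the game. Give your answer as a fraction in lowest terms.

31/6

Row r3 is strictly dominated by row r1, so Alice never plays it.
The remaining 2×2 game on (r1, r2) × (1, 2) has no saddle point. Let Alice play r1 with probability p; indifference gives −4p + 7(1−p) = 6p + 5(1−p), so p = 1/6.
Similarly Bob's optimal q on 1 is 1/12, and the value is -4·(1/12) + (6)·(11/12) = 31/6.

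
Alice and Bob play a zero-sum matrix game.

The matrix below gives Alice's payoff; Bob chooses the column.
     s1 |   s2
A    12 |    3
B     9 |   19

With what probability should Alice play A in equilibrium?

Row minima are 3 and 9, so Alice's maximin is 9; column maxima are 12 and 19, so Bob's minimax is 12. These differ, so the equilibrium is in mixed strategies.
Let Alice play A with probability p. Bob is indifferent when 12p + 9(1−p) = 3p + 19(1−p), giving p = 10/19.

10/19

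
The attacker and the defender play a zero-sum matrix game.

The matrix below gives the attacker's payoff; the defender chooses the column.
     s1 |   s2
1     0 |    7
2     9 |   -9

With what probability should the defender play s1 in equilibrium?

16/25

Row minima are 0 and -9, so the attacker's maximin is 0; column maxima are 9 and 7, so the defender's minimax is 7. These differ, so the equilibrium is in mixed strategies.
Let the defender play s1 with probability q. The attacker is indifferent when 7(1−q) = 9q − 9(1−q), giving q = 16/25.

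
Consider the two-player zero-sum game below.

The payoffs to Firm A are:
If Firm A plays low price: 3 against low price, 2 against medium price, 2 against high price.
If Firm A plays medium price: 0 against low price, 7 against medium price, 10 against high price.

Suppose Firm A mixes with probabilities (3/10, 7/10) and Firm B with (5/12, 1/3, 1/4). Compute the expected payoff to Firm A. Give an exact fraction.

493/120

Against (5/12, 1/3, 1/4), each row's expected payoff is low price: 29/12; medium price: 29/6.
Taking the (3/10, 7/10)-weighted average: (3/10)·(29/12) + (7/10)·(29/6) = 493/120.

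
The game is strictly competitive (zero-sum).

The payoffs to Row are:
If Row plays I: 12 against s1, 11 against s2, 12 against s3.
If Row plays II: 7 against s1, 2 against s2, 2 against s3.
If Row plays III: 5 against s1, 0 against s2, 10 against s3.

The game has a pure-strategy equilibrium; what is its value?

11

Row minima: 11, 2, 0 → Row's maximin is 11.
Column maxima: 12, 11, 12 → Column's minimax is 11.
They coincide at (I, s2), so the value is 11.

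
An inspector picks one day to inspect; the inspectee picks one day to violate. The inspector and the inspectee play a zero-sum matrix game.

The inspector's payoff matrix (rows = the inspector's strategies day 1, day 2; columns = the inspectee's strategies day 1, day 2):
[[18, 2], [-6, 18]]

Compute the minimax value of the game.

42/5

Row minima are 2 and -6, so the inspector's maximin is 2; column maxima are 18 and 18, so the inspectee's minimax is 18. These differ, so the equilibrium is in mixed strategies.
Let the inspector play day 1 with probability p. The inspectee is indifferent when 18p − 6(1−p) = 2p + 18(1−p), giving p = 3/5.
Let the inspectee play day 1 with probability q. The inspector is indifferent when 18q + 2(1−q) = −6q + 18(1−q), giving q = 2/5.
The value is 18·(2/5) + (2)·(3/5) = 42/5.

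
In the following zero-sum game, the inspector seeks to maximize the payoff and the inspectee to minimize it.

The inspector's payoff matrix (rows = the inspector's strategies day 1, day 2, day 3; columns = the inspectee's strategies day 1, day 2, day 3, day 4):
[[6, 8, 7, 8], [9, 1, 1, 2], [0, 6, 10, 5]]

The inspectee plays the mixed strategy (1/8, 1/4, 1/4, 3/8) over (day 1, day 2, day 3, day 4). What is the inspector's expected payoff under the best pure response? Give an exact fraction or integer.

15/2

day 1: (6)·(1/8) + (8)·(1/4) + (7)·(1/4) + (8)·(3/8) = 15/2.
day 2: (9)·(1/8) + (1)·(1/4) + (1)·(1/4) + (2)·(3/8) = 19/8.
day 3: (0)·(1/8) + (6)·(1/4) + (10)·(1/4) + (5)·(3/8) = 47/8.
The best pure response is day 1 with expected payoff 15/2.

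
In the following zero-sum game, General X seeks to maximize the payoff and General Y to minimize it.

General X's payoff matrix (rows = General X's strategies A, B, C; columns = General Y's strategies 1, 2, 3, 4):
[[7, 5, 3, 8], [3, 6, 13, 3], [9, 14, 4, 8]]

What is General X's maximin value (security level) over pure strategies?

The worst-case payoff for each row is A: 3, B: 3, C: 4.
The best of these is 4.

4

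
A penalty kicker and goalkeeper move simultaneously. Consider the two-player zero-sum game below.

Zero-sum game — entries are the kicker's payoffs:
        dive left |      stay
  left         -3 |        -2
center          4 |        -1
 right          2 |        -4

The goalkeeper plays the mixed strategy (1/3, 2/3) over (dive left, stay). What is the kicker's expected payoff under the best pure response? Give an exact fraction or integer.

2/3

left: (-3)·(1/3) + (-2)·(2/3) = -7/3.
center: (4)·(1/3) + (-1)·(2/3) = 2/3.
right: (2)·(1/3) + (-4)·(2/3) = -2.
The best pure response is center with expected payoff 2/3.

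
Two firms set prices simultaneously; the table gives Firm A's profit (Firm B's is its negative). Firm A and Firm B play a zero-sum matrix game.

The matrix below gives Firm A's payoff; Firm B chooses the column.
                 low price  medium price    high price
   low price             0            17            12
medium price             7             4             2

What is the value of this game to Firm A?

84/17

Column medium price is strictly dominated by high price for Firm B (it gives Firm A more in every row).
The remaining 2×2 game on (low price, medium price) × (low price, high price) has no saddle point. Let Firm A play low price with probability p; indifference gives 7(1−p) = 12p + 2(1−p), so p = 5/17.
Similarly Firm B's optimal q on low price is 10/17, and the value is 0·(10/17) + (12)·(7/17) = 84/17.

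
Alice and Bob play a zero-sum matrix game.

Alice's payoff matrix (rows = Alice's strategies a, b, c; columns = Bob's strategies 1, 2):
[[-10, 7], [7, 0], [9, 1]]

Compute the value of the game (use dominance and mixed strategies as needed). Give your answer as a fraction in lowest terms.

73/25

Row b is strictly dominated by row c, so Alice never plays it.
The remaining 2×2 game on (a, c) × (1, 2) has no saddle point. Let Alice play a with probability p; indifference gives −10p + 9(1−p) = 7p + (1−p), so p = 8/25.
Similarly Bob's optimal q on 1 is 6/25, and the value is -10·(6/25) + (7)·(19/25) = 73/25.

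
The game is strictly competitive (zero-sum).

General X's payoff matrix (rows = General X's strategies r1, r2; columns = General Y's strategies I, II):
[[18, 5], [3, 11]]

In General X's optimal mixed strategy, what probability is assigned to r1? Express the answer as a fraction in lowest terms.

8/21

Row minima are 5 and 3, so General X's maximin is 5; column maxima are 18 and 11, so General Y's minimax is 11. These differ, so the equilibrium is in mixed strategies.
Let General X play r1 with probability p. General Y is indifferent when 18p + 3(1−p) = 5p + 11(1−p), giving p = 8/21.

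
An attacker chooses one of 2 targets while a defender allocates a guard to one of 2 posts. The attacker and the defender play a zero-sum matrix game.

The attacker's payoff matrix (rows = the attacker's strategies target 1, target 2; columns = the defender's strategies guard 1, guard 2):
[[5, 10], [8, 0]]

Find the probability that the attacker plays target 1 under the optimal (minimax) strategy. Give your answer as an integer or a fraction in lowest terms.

Row minima are 5 and 0, so the attacker's maximin is 5; column maxima are 8 and 10, so the defender's minimax is 8. These differ, so the equilibrium is in mixed strategies.
Let the attacker play target 1 with probability p. The defender is indifferent when 5p + 8(1−p) = 10p, giving p = 8/13.

8/13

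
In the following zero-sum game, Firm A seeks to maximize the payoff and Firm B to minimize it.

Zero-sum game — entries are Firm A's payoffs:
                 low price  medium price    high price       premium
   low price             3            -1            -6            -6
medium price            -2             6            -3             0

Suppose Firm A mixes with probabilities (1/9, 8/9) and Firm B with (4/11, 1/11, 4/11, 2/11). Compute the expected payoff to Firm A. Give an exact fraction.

Against (4/11, 1/11, 4/11, 2/11), each row's expected payoff is low price: -25/11; medium price: -14/11.
Taking the (1/9, 8/9)-weighted average: (1/9)·(-25/11) + (8/9)·(-14/11) = -137/99.

-137/99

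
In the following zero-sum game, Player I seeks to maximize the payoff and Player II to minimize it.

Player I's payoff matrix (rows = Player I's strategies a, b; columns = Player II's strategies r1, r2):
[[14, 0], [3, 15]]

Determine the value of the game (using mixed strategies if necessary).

Row minima are 0 and 3, so Player I's maximin is 3; column maxima are 14 and 15, so Player II's minimax is 14. These differ, so the equilibrium is in mixed strategies.
Let Player I play a with probability p. Player II is indifferent when 14p + 3(1−p) = 15(1−p), giving p = 6/13.
Let Player II play r1 with probability q. Player I is indifferent when 14q = 3q + 15(1−q), giving q = 15/26.
The value is 14·(15/26) + (0)·(11/26) = 105/13.

105/13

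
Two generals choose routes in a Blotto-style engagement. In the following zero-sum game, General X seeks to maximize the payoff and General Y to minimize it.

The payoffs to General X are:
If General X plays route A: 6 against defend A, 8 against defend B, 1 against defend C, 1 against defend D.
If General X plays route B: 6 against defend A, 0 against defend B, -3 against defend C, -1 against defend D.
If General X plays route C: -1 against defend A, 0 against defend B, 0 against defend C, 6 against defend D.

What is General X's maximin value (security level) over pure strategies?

1

The worst-case payoff for each row is route A: 1, route B: -3, route C: -1.
The best of these is 1.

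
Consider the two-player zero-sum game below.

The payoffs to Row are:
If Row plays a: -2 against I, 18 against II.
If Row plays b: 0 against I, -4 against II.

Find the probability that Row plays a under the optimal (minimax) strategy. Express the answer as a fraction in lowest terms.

1/6

Row minima are -2 and -4, so Row's maximin is -2; column maxima are 0 and 18, so Column's minimax is 0. These differ, so the equilibrium is in mixed strategies.
Let Row play a with probability p. Column is indifferent when −2p = 18p − 4(1−p), giving p = 1/6.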